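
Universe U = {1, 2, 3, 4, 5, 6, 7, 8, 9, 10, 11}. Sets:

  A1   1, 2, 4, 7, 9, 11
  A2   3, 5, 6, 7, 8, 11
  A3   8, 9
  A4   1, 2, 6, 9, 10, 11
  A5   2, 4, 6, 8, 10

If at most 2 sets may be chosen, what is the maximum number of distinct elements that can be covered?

10

Choosing A1, A2 covers {1, 2, 3, 4, 5, 6, 7, 8, 9, 11} — 10 elements.
No choice of 2 sets does better; here 10 is left uncovered.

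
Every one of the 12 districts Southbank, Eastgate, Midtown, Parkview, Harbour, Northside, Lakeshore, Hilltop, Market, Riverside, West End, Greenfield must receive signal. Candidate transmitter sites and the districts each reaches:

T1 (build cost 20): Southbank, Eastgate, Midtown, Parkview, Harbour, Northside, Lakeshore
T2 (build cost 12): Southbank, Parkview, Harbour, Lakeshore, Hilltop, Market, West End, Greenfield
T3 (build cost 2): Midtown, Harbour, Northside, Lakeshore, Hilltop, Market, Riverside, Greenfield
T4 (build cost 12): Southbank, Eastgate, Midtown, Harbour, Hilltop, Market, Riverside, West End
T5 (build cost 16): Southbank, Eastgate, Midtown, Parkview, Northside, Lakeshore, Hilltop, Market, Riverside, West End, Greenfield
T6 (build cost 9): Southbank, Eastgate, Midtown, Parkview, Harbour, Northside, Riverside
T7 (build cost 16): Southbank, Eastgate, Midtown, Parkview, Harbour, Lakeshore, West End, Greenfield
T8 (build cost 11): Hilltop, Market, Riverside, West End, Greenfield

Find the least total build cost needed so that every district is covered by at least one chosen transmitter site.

18

T3, T5 cover every district at build cost 2 + 16 = 18.
Any cover uses at least 2 transmitter sites; among all covering selections none totals below 18.
Greedy by coverage-per-build cost would pick T3, T6, T8 for 22 — worse than the optimum 18.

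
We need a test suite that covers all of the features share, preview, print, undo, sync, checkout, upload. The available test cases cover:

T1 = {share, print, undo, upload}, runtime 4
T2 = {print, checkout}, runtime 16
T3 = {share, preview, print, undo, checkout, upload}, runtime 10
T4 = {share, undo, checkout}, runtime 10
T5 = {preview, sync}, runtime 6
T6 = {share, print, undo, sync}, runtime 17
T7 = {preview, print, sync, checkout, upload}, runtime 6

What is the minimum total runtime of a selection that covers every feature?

10

T1, T7 cover every feature at runtime 4 + 6 = 10.
Any cover uses at least 2 test cases; among all covering selections none totals below 10.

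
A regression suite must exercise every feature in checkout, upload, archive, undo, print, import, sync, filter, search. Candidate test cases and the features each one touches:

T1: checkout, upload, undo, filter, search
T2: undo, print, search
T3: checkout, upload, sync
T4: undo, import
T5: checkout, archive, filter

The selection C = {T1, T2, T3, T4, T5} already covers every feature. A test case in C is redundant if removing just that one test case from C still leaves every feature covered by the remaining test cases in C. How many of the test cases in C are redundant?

Drop T1: the rest still cover every feature — redundant.
Drop T2: print uncovered — not redundant.
Drop T3: sync uncovered — not redundant.
Drop T4: import uncovered — not redundant.
Drop T5: archive uncovered — not redundant.
1 redundant: T1.

1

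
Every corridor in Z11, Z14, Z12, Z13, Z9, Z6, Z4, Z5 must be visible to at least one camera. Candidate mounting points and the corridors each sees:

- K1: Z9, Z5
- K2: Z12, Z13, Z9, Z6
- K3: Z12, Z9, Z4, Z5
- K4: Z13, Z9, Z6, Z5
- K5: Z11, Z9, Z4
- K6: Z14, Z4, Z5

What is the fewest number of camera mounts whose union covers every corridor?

3

K2, K5, K6 together cover {Z11, Z14, Z12, Z13, Z9, Z6, Z4, Z5} — every corridor.
No 2 of the 6 camera mounts cover everything (all 15 pairs fall short), so 3 is minimum.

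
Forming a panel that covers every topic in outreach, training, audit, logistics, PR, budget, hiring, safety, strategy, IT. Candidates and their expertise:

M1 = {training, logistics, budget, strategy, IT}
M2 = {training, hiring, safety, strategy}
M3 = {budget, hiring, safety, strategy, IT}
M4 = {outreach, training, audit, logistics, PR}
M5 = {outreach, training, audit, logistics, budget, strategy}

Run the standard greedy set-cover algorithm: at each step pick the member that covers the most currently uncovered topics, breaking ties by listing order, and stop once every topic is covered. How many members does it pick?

Pick 1: M5 covers 6 new topics (outreach, training, audit, logistics, budget, strategy).
Pick 2: M3 covers 3 new topics (hiring, safety, IT).
Pick 3: M4 covers 1 new topics (PR).
Greedy uses 3 members. (The true minimum is 2.)

3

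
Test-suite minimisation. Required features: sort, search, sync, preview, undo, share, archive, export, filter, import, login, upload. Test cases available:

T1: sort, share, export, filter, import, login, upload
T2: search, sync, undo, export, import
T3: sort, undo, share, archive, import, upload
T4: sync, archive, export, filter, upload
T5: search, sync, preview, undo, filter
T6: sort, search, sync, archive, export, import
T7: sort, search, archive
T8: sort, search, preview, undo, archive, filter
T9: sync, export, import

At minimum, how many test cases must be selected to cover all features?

3

T1, T2, T8 together cover {sort, search, sync, preview, undo, share, archive, export, filter, import, login, upload} — every feature.
No 2 of the 9 test cases cover everything (all 36 pairs fall short), so 3 is minimum.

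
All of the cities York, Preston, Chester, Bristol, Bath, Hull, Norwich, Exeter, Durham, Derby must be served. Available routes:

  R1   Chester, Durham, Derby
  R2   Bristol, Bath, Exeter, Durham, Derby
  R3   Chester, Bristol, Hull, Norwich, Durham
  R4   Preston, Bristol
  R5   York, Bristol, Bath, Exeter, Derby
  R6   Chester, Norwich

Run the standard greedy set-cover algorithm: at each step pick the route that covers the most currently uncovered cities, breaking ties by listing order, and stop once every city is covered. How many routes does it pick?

4

Pick 1: R2 covers 5 new cities (Bristol, Bath, Exeter, Durham, Derby).
Pick 2: R3 covers 3 new cities (Chester, Hull, Norwich).
Pick 3: R4 covers 1 new cities (Preston).
Pick 4: R5 covers 1 new cities (York).
Greedy uses 4 routes. (The true minimum is 3.)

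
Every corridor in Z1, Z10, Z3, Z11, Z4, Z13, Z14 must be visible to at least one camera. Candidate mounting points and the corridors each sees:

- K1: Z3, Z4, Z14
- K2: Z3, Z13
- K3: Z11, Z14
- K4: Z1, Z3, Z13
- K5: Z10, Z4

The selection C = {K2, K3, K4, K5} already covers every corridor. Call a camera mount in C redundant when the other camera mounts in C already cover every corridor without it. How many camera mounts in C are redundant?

Drop K2: the rest still cover every corridor — redundant.
Drop K3: Z11, Z14 uncovered — not redundant.
Drop K4: Z1 uncovered — not redundant.
Drop K5: Z10, Z4 uncovered — not redundant.
1 redundant: K2.

1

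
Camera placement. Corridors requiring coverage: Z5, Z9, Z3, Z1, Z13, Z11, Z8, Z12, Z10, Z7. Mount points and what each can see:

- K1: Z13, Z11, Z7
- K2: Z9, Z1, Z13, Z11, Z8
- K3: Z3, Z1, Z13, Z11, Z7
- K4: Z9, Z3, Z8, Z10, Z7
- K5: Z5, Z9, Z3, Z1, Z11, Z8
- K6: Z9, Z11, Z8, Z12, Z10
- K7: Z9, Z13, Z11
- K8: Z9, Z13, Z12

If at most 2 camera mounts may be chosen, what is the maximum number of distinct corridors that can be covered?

Choosing K3, K6 covers {Z9, Z3, Z1, Z13, Z11, Z8, Z12, Z10, Z7} — 9 corridors.
No choice of 2 camera mounts does better; here Z5 is left uncovered.

9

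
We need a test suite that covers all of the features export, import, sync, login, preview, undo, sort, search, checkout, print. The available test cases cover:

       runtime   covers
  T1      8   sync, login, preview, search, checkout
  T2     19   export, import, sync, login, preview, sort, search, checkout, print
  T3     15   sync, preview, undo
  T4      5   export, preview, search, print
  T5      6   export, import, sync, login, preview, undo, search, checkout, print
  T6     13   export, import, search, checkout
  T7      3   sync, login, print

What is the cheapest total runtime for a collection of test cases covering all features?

25

T2, T5 cover every feature at runtime 19 + 6 = 25.
Any cover uses at least 2 test cases; among all covering selections none totals below 25.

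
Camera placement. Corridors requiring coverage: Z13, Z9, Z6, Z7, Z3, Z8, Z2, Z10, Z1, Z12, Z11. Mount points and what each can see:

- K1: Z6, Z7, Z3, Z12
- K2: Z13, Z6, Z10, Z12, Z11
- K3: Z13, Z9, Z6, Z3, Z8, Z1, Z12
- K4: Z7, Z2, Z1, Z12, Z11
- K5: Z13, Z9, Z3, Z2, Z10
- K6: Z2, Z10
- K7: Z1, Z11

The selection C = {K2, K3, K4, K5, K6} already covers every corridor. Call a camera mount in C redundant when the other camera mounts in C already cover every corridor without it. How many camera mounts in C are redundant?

3

Drop K2: the rest still cover every corridor — redundant.
Drop K3: Z8 uncovered — not redundant.
Drop K4: Z7 uncovered — not redundant.
Drop K5: the rest still cover every corridor — redundant.
Drop K6: the rest still cover every corridor — redundant.
3 redundant: K2, K5, K6.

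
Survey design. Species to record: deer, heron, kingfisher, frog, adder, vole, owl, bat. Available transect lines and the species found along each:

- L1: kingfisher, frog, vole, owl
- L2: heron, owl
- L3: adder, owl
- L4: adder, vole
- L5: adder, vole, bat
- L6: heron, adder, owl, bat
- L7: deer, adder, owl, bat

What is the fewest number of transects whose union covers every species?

3

L1, L2, L7 together cover {deer, heron, kingfisher, frog, adder, vole, owl, bat} — every species.
No 2 of the 7 transects cover everything (all 21 pairs fall short), so 3 is minimum.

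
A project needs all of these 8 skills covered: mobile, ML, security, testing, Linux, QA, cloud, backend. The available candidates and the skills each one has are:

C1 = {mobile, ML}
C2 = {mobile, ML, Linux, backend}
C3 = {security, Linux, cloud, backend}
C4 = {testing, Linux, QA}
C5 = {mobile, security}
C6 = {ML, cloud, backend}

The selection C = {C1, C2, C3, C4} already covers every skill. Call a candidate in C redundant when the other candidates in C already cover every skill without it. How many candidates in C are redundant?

2

Drop C1: the rest still cover every skill — redundant.
Drop C2: the rest still cover every skill — redundant.
Drop C3: security, cloud uncovered — not redundant.
Drop C4: testing, QA uncovered — not redundant.
2 redundant: C1, C2.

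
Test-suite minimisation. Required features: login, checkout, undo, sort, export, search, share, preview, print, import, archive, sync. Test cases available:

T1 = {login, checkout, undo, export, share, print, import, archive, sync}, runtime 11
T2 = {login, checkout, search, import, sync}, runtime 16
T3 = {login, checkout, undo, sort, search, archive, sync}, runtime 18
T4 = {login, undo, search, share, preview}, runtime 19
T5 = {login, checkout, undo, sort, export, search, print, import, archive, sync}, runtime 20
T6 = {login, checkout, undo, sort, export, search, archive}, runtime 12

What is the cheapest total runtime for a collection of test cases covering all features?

T4, T5 cover every feature at runtime 19 + 20 = 39.
Any cover uses at least 2 test cases; among all covering selections none totals below 39.

39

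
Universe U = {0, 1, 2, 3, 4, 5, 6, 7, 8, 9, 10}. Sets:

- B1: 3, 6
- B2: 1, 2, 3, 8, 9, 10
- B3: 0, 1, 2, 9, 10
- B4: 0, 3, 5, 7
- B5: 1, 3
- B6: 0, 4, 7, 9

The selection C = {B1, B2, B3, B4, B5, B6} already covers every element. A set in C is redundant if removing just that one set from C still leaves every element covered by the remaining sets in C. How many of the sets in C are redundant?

Drop B1: 6 uncovered — not redundant.
Drop B2: 8 uncovered — not redundant.
Drop B3: the rest still cover every element — redundant.
Drop B4: 5 uncovered — not redundant.
Drop B5: the rest still cover every element — redundant.
Drop B6: 4 uncovered — not redundant.
2 redundant: B3, B5.

2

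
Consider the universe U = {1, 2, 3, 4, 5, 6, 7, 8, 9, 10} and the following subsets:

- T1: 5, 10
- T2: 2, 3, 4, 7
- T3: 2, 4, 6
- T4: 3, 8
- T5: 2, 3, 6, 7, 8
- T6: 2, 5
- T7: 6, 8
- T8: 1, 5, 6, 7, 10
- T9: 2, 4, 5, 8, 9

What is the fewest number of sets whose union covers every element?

T2, T8, T9 together cover {1, 2, 3, 4, 5, 6, 7, 8, 9, 10} — every element.
No 2 of the 9 sets cover everything (all 36 pairs fall short), so 3 is minimum.

3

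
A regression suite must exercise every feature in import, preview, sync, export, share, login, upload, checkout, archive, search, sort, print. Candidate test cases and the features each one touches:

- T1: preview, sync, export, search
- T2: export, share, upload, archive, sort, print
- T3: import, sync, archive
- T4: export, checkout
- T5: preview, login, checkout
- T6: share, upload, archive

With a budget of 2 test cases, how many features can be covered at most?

9

Choosing T1, T2 covers {preview, sync, export, share, upload, archive, search, sort, print} — 9 features.
No choice of 2 test cases does better; here import, login, checkout are left uncovered.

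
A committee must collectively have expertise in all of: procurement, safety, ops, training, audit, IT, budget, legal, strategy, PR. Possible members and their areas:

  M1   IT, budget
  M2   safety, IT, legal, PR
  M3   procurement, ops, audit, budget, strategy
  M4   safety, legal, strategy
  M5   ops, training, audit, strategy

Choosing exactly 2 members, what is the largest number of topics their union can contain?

Choosing M2, M3 covers {procurement, safety, ops, audit, IT, budget, legal, strategy, PR} — 9 topics.
No choice of 2 members does better; here training is left uncovered.

9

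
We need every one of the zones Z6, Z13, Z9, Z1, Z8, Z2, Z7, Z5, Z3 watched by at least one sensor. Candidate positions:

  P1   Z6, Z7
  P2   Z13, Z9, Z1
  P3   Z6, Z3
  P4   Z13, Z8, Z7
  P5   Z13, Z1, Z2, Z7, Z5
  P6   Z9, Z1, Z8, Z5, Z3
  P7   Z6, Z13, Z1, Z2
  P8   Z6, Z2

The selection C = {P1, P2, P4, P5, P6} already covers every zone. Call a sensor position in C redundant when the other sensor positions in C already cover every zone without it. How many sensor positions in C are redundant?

2

Drop P1: Z6 uncovered — not redundant.
Drop P2: the rest still cover every zone — redundant.
Drop P4: the rest still cover every zone — redundant.
Drop P5: Z2 uncovered — not redundant.
Drop P6: Z3 uncovered — not redundant.
2 redundant: P2, P4.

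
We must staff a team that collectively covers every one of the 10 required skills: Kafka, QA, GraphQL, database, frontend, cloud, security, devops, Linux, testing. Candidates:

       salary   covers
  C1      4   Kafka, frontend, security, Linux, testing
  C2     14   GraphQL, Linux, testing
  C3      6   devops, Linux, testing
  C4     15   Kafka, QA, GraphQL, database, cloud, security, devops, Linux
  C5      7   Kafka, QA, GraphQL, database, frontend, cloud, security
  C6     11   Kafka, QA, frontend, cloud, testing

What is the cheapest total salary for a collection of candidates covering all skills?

13

C3, C5 cover every skill at salary 6 + 7 = 13.
Any cover uses at least 2 candidates; among all covering selections none totals below 13.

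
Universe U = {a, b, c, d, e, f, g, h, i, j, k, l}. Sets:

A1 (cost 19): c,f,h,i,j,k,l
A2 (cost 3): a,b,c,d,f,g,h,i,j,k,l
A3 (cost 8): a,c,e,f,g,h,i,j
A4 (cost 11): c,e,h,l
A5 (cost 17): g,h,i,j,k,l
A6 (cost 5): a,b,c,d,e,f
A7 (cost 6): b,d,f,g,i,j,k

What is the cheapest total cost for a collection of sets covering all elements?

A2, A6 cover every element at cost 3 + 5 = 8.
Any cover uses at least 2 sets; among all covering selections none totals below 8.

8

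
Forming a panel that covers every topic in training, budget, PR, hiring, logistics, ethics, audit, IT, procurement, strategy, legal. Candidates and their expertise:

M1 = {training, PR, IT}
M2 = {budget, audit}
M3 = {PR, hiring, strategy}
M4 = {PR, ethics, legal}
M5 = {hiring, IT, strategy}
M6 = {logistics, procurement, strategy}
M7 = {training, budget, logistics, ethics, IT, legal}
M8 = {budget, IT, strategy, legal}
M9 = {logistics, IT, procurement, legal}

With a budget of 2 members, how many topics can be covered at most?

Choosing M3, M7 covers {training, budget, PR, hiring, logistics, ethics, IT, strategy, legal} — 9 topics.
No choice of 2 members does better; here audit, procurement are left uncovered.

9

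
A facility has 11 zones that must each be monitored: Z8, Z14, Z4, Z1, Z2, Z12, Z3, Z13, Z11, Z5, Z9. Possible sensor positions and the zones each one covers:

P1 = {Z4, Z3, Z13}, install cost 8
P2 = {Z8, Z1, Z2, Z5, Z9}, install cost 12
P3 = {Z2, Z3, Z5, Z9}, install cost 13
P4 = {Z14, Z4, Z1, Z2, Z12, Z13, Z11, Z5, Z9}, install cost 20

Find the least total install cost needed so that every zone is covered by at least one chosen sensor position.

40

P1, P2, P4 cover every zone at install cost 8 + 12 + 20 = 40.
Any cover uses at least 3 sensor positions; among all covering selections none totals below 40.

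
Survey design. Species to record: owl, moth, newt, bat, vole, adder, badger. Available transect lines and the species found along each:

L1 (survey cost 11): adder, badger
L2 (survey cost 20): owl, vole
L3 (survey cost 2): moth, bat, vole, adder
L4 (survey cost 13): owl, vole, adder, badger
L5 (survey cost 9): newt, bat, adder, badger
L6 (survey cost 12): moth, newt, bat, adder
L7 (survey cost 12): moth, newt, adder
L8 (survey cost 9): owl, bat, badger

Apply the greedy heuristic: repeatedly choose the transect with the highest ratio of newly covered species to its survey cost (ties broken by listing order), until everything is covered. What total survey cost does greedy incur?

Pick 1: L3 adds 4 new (moth, bat, vole, adder) at survey cost 2 (ratio 4/2).
Pick 2: L5 adds 2 new (newt, badger) at survey cost 9 (ratio 2/9).
Pick 3: L8 adds 1 new (owl) at survey cost 9 (ratio 1/9).
Greedy total survey cost: 2 + 9 + 9 = 20.

20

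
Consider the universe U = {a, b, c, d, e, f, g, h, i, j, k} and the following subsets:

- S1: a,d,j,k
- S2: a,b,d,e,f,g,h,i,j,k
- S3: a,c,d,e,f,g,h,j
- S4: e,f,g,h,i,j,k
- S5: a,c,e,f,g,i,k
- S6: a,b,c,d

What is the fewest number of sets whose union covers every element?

S2, S3 together cover {a, b, c, d, e, f, g, h, i, j, k} — every element.
No single set contains all 11 elements, so 2 is optimal.

2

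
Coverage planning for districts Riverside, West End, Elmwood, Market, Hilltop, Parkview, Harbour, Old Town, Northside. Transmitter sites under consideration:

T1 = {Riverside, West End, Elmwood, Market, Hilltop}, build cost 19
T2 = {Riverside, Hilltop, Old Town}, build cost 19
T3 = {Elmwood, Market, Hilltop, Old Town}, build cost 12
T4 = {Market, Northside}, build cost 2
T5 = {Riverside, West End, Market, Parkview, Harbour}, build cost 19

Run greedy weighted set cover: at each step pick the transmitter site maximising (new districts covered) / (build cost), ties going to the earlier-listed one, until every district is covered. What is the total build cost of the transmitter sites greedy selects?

Pick 1: T4 adds 2 new (Market, Northside) at build cost 2 (ratio 2/2).
Pick 2: T3 adds 3 new (Elmwood, Hilltop, Old Town) at build cost 12 (ratio 3/12).
Pick 3: T5 adds 4 new (Riverside, West End, Parkview, Harbour) at build cost 19 (ratio 4/19).
Greedy total build cost: 2 + 12 + 19 = 33.

33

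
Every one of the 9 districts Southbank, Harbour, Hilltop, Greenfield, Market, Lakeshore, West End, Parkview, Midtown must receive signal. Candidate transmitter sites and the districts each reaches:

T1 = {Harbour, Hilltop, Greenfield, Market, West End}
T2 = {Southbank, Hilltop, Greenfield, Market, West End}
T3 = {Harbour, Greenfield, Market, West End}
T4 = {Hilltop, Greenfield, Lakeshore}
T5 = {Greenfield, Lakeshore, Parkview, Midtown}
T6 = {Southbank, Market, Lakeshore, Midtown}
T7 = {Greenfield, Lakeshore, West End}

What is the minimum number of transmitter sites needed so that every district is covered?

3

T1, T2, T5 together cover {Southbank, Harbour, Hilltop, Greenfield, Market, Lakeshore, West End, Parkview, Midtown} — every district.
No 2 of the 7 transmitter sites cover everything (all 21 pairs fall short), so 3 is minimum.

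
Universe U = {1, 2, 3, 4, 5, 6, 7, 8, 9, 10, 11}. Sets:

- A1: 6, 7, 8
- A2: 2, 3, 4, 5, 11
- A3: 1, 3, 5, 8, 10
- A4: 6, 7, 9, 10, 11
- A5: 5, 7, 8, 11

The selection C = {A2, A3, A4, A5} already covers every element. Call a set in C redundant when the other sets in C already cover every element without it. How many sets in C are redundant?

Drop A2: 2, 4 uncovered — not redundant.
Drop A3: 1 uncovered — not redundant.
Drop A4: 6, 9 uncovered — not redundant.
Drop A5: the rest still cover every element — redundant.
1 redundant: A5.

1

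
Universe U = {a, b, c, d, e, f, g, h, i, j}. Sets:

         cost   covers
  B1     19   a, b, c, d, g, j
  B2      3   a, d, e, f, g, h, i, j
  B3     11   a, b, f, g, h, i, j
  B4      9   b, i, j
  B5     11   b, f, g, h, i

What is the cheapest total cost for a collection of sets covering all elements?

B1, B2 cover every element at cost 19 + 3 = 22.
Any cover uses at least 2 sets; among all covering selections none totals below 22.
Greedy by coverage-per-cost would pick B2, B4, B1 for 31 — worse than the optimum 22.

22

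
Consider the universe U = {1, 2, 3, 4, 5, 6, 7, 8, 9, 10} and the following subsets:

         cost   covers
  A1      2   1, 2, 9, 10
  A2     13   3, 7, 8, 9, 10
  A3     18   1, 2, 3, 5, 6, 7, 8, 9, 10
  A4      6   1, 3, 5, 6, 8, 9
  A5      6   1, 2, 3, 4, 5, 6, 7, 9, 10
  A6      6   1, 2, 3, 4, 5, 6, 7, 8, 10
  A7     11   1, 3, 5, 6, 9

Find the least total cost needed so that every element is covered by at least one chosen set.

A1, A6 cover every element at cost 2 + 6 = 8.
Any cover uses at least 2 sets; among all covering selections none totals below 8.

8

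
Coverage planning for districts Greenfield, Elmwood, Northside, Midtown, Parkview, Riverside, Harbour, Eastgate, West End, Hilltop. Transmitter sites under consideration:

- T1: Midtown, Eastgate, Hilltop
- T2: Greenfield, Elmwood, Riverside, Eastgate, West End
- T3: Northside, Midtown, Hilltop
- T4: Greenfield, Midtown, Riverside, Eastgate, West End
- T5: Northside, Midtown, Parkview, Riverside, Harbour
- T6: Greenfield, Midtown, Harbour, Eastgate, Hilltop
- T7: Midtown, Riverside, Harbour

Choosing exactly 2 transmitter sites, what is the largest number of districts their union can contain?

Choosing T2, T5 covers {Greenfield, Elmwood, Northside, Midtown, Parkview, Riverside, Harbour, Eastgate, West End} — 9 districts.
No choice of 2 transmitter sites does better; here Hilltop is left uncovered.

9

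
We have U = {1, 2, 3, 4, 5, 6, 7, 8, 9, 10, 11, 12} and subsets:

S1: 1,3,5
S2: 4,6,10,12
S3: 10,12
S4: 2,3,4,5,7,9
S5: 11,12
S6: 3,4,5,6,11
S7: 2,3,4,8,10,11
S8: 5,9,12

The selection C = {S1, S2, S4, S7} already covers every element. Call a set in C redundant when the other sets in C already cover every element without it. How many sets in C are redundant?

0

Drop S1: 1 uncovered — not redundant.
Drop S2: 6, 12 uncovered — not redundant.
Drop S4: 7, 9 uncovered — not redundant.
Drop S7: 8, 11 uncovered — not redundant.
None of the sets in C is redundant.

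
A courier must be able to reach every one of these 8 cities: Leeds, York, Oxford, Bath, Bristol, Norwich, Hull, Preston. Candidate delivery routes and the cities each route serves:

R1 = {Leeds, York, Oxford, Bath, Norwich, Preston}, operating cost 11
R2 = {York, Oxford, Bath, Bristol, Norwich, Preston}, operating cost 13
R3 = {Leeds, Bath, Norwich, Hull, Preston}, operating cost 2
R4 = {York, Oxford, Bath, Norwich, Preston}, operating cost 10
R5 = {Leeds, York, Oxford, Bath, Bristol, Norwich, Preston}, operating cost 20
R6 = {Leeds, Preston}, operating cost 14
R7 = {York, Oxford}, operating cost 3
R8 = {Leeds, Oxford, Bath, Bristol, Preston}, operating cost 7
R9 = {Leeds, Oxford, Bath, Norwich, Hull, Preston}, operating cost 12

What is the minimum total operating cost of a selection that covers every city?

R3, R7, R8 cover every city at operating cost 2 + 3 + 7 = 12.
Any cover uses at least 2 routes; among all covering selections none totals below 12.

12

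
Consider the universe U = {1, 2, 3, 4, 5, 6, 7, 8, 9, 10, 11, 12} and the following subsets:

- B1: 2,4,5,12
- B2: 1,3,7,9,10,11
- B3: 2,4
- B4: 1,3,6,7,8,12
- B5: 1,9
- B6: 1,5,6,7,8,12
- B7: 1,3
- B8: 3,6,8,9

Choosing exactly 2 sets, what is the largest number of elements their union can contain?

Choosing B1, B2 covers {1, 2, 3, 4, 5, 7, 9, 10, 11, 12} — 10 elements.
No choice of 2 sets does better; here 6, 8 are left uncovered.

10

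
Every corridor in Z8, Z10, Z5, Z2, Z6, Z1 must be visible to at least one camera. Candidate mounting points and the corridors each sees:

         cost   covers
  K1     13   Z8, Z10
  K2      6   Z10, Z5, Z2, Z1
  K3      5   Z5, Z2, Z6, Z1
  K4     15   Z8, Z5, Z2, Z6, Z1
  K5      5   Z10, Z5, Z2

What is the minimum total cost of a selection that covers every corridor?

18

K1, K3 cover every corridor at cost 13 + 5 = 18.
Any cover uses at least 2 camera mounts; among all covering selections none totals below 18.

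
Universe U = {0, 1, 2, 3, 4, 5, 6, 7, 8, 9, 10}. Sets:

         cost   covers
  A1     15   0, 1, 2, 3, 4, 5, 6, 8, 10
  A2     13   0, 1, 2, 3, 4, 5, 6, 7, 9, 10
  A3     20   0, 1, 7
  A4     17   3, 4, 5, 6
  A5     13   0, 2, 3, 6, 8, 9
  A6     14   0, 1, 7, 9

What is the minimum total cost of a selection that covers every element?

26

A2, A5 cover every element at cost 13 + 13 = 26.
Any cover uses at least 2 sets; among all covering selections none totals below 26.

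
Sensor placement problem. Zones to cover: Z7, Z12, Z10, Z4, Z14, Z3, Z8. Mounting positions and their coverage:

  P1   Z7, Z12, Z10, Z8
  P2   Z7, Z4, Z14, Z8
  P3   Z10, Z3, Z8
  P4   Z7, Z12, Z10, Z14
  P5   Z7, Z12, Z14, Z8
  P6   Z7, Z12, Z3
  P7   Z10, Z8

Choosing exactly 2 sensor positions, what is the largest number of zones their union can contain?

Choosing P1, P2 covers {Z7, Z12, Z10, Z4, Z14, Z8} — 6 zones.
No choice of 2 sensor positions does better; here Z3 is left uncovered.

6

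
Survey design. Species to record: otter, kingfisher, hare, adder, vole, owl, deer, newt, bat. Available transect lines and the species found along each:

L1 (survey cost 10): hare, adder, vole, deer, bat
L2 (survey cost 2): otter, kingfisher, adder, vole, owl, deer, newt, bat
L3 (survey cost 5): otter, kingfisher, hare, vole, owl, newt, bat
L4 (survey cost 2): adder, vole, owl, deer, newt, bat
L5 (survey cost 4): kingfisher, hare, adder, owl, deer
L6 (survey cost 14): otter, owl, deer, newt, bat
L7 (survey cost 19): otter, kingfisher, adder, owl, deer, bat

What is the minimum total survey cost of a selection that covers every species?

L2, L5 cover every species at survey cost 2 + 4 = 6.
Any cover uses at least 2 transects; among all covering selections none totals below 6.

6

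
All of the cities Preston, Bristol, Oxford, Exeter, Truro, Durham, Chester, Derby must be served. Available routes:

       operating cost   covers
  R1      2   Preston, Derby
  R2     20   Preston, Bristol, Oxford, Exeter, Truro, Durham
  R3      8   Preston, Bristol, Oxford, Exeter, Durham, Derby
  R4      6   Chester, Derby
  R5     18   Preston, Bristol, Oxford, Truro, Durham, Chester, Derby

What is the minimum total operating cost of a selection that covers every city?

26

R2, R4 cover every city at operating cost 20 + 6 = 26.
Any cover uses at least 2 routes; among all covering selections none totals below 26.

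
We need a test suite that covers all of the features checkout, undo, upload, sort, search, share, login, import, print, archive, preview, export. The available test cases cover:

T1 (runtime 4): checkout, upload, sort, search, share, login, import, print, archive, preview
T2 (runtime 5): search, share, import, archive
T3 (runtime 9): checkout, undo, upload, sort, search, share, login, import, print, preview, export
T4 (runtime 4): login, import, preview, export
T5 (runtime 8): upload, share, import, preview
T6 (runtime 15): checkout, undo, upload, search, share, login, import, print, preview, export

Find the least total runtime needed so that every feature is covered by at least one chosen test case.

13

T1, T3 cover every feature at runtime 4 + 9 = 13.
Any cover uses at least 2 test cases; among all covering selections none totals below 13.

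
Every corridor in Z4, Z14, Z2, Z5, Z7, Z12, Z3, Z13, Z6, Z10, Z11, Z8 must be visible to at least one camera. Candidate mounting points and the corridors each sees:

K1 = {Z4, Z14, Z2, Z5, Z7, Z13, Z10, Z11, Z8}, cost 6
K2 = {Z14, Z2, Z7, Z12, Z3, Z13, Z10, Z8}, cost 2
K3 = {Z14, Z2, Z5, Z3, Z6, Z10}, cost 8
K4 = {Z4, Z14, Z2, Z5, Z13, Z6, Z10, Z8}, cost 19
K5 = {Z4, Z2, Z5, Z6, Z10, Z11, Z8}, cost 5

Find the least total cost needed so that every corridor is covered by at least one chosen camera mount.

K2, K5 cover every corridor at cost 2 + 5 = 7.
Any cover uses at least 2 camera mounts; among all covering selections none totals below 7.

7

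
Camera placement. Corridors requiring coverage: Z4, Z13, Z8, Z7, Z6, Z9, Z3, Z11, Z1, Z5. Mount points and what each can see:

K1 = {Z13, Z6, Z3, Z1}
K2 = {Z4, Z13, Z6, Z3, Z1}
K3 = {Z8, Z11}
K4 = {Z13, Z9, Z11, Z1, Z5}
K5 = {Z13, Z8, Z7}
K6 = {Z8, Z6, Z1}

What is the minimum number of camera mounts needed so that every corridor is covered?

3

K2, K4, K5 together cover {Z4, Z13, Z8, Z7, Z6, Z9, Z3, Z11, Z1, Z5} — every corridor.
No 2 of the 6 camera mounts cover everything (all 15 pairs fall short), so 3 is minimum.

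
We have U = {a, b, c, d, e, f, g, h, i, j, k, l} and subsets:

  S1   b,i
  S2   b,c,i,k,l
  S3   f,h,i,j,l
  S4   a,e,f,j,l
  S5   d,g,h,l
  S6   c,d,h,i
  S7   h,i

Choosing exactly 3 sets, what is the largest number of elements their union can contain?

12

Choosing S2, S4, S5 covers {a, b, c, d, e, f, g, h, i, j, k, l} — 12 elements.
That is all 12 elements.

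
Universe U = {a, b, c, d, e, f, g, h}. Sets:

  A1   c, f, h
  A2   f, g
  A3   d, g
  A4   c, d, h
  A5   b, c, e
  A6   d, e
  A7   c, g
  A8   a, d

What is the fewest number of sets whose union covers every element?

4

A1, A2, A5, A8 together cover {a, b, c, d, e, f, g, h} — every element.
No 3 of the 8 sets cover everything (all 56 triples fall short), so 4 is minimum.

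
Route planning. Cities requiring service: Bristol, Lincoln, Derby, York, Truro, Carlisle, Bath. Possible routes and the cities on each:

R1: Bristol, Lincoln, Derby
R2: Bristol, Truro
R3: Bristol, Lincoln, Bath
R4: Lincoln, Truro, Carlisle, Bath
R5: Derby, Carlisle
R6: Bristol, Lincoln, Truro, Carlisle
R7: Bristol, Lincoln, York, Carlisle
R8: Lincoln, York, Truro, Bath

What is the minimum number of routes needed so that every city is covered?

R1, R4, R7 together cover {Bristol, Lincoln, Derby, York, Truro, Carlisle, Bath} — every city.
No 2 of the 8 routes cover everything (all 28 pairs fall short), so 3 is minimum.

3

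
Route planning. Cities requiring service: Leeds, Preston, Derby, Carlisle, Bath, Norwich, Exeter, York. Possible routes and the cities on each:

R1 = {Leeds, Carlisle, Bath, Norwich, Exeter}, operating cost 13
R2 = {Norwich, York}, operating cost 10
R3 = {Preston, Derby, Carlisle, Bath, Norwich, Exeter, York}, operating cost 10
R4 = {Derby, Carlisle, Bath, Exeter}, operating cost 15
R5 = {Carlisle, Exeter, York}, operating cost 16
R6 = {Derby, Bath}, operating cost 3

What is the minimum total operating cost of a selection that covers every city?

23

R1, R3 cover every city at operating cost 13 + 10 = 23.
Any cover uses at least 2 routes; among all covering selections none totals below 23.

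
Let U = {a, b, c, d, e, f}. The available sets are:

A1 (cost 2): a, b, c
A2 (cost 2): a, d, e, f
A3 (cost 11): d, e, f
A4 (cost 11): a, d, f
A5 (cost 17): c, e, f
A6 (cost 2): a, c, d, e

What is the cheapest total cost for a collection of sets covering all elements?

A1, A2 cover every element at cost 2 + 2 = 4.
Any cover uses at least 2 sets; among all covering selections none totals below 4.

4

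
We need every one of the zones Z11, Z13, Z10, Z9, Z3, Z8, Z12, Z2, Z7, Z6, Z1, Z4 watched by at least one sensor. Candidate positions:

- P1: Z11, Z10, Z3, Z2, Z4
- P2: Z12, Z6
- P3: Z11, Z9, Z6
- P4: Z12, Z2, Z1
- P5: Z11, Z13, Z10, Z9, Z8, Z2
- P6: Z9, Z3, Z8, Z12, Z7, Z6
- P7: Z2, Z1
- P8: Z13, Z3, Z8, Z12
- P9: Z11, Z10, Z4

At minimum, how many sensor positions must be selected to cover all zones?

4

P1, P4, P5, P6 together cover {Z11, Z13, Z10, Z9, Z3, Z8, Z12, Z2, Z7, Z6, Z1, Z4} — every zone.
No 3 of the 9 sensor positions cover everything (all 84 triples fall short), so 4 is minimum.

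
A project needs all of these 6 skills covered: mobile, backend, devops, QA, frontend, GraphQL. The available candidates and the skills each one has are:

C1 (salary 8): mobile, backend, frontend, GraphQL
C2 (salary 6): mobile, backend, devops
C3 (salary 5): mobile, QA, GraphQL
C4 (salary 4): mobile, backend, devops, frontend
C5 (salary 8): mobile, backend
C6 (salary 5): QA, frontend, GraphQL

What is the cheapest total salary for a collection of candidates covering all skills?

C3, C4 cover every skill at salary 5 + 4 = 9.
Any cover uses at least 2 candidates; among all covering selections none totals below 9.

9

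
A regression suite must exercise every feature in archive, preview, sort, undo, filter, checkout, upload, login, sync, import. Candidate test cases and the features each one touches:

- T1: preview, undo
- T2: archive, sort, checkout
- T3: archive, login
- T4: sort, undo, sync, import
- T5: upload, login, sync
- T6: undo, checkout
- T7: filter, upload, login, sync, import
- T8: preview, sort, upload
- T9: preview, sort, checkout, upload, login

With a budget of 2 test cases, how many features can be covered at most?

8

Choosing T2, T7 covers {archive, sort, filter, checkout, upload, login, sync, import} — 8 features.
No choice of 2 test cases does better; here preview, undo are left uncovered.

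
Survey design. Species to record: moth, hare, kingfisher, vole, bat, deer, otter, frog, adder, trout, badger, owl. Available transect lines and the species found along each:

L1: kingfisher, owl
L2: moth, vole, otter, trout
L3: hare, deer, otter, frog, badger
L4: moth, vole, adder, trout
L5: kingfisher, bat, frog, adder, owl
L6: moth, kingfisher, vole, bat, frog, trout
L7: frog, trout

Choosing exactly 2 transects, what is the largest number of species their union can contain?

Choosing L3, L6 covers {moth, hare, kingfisher, vole, bat, deer, otter, frog, trout, badger} — 10 species.
No choice of 2 transects does better; here adder, owl are left uncovered.

10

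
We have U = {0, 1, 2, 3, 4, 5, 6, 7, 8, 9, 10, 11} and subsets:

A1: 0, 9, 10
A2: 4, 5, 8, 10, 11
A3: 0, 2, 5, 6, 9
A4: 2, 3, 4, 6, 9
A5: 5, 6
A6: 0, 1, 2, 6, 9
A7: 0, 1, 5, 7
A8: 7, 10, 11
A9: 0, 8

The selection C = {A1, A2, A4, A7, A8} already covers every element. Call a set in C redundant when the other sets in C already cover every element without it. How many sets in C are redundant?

2

Drop A1: the rest still cover every element — redundant.
Drop A2: 8 uncovered — not redundant.
Drop A4: 2, 3, 6 uncovered — not redundant.
Drop A7: 1 uncovered — not redundant.
Drop A8: the rest still cover every element — redundant.
2 redundant: A1, A8.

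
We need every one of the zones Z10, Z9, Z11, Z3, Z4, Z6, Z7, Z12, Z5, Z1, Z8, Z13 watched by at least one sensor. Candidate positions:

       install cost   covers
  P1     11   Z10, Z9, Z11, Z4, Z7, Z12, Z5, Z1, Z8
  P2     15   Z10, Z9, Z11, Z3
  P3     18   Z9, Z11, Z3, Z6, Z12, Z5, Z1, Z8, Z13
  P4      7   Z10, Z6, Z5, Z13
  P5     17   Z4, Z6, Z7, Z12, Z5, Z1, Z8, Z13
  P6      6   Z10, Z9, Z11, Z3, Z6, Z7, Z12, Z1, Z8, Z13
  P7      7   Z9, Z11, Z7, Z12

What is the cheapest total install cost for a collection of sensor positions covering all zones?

17

P1, P6 cover every zone at install cost 11 + 6 = 17.
Any cover uses at least 2 sensor positions; among all covering selections none totals below 17.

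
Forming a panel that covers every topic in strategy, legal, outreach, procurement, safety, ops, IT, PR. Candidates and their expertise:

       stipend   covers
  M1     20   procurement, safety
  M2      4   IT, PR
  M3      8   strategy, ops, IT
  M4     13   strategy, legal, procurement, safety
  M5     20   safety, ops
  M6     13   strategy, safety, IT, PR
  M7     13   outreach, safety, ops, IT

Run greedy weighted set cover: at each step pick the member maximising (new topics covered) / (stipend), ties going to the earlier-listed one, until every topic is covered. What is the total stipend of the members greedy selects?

30

Pick 1: M2 adds 2 new (IT, PR) at stipend 4 (ratio 2/4).
Pick 2: M4 adds 4 new (strategy, legal, procurement, safety) at stipend 13 (ratio 4/13).
Pick 3: M7 adds 2 new (outreach, ops) at stipend 13 (ratio 2/13).
Greedy total stipend: 4 + 13 + 13 = 30.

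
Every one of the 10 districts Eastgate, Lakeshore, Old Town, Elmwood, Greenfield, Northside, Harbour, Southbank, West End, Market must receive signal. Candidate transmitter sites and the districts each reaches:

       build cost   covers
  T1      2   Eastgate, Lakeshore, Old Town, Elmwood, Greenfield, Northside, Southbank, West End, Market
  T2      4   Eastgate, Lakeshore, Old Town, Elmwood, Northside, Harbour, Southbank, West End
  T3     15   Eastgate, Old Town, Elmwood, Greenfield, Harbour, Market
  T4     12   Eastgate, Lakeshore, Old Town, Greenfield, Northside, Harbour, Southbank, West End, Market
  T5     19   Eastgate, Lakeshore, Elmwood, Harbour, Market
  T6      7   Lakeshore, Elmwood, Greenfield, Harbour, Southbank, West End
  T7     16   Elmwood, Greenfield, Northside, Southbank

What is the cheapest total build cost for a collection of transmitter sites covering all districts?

6

T1, T2 cover every district at build cost 2 + 4 = 6.
Any cover uses at least 2 transmitter sites; among all covering selections none totals below 6.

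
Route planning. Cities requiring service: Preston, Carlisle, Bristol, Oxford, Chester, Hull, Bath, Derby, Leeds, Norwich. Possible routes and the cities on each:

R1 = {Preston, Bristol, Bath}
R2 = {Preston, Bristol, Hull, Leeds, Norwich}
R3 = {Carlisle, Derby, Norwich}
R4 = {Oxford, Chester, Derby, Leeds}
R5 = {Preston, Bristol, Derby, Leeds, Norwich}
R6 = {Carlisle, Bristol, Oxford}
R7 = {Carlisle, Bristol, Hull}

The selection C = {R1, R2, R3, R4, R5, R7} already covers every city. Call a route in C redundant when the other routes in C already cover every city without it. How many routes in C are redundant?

4

Drop R1: Bath uncovered — not redundant.
Drop R2: the rest still cover every city — redundant.
Drop R3: the rest still cover every city — redundant.
Drop R4: Oxford, Chester uncovered — not redundant.
Drop R5: the rest still cover every city — redundant.
Drop R7: the rest still cover every city — redundant.
4 redundant: R2, R3, R5, R7.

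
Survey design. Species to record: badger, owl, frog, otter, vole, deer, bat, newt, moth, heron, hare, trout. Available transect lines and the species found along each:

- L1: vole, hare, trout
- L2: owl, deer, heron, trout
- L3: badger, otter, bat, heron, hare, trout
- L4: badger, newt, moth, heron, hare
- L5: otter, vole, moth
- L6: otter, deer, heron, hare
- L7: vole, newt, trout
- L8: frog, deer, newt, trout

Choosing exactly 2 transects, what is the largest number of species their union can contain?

Choosing L3, L8 covers {badger, frog, otter, deer, bat, newt, heron, hare, trout} — 9 species.
No choice of 2 transects does better; here owl, vole, moth are left uncovered.

9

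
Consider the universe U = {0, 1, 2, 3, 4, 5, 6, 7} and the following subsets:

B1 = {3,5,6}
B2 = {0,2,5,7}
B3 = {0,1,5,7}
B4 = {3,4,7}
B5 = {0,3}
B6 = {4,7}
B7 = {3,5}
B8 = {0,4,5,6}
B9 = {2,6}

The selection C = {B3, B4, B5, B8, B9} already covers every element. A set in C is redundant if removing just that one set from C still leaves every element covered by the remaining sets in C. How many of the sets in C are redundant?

3

Drop B3: 1 uncovered — not redundant.
Drop B4: the rest still cover every element — redundant.
Drop B5: the rest still cover every element — redundant.
Drop B8: the rest still cover every element — redundant.
Drop B9: 2 uncovered — not redundant.
3 redundant: B4, B5, B8.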